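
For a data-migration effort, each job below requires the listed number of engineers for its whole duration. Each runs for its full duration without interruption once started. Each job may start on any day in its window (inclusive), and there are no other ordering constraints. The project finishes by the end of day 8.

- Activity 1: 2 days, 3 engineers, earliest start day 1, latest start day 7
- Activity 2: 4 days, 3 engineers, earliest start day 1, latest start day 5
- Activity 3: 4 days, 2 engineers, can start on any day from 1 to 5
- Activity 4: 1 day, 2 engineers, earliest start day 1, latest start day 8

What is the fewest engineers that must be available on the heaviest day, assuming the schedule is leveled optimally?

5

Early-start (Activity 1@1, Activity 2@1, Activity 3@1, Activity 4@1) gives peak 10: d1:10  d2:8  d3:5  d4:5  d5:0  d6:0  d7:0  d8:0.
Shift Activity 2→3, Activity 4→5.
Schedule Activity 1@1, Activity 2@3, Activity 3@1, Activity 4@5: d1:5  d2:5  d3:5  d4:5  d5:5  d6:3  d7:0  d8:0 — peak 5.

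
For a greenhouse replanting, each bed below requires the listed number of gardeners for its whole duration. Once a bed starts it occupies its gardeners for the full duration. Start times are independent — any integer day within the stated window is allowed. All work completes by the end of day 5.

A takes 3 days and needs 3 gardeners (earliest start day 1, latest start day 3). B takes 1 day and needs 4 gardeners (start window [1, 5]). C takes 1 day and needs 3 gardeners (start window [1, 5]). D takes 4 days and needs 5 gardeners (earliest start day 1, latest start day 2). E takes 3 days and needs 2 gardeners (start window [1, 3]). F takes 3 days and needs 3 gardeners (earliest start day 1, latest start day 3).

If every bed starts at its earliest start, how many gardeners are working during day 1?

At early start, day 1 has: A, B, C, D, E, F.
Demand: 3 + 4 + 3 + 5 + 2 + 3 = 20.

20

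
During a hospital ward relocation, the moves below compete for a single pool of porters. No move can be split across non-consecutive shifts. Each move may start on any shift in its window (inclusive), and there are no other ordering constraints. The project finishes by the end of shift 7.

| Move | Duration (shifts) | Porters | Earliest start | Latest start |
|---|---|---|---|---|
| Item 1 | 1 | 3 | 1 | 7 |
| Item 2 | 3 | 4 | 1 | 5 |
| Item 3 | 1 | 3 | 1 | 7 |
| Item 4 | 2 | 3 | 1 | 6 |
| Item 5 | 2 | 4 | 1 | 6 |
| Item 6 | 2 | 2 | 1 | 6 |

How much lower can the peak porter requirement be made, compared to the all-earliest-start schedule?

13

Early-start peak: s1:19  s2:13  s3:4  s4:0  s5:0  s6:0  s7:0 ⇒ 19.
Leveled (Item 1@1, Item 2@3, Item 3@2, Item 4@1, Item 5@6, Item 6@3): s1:6  s2:6  s3:6  s4:6  s5:4  s6:4  s7:4 ⇒ 6.
Reduction 19 − 6 = 13.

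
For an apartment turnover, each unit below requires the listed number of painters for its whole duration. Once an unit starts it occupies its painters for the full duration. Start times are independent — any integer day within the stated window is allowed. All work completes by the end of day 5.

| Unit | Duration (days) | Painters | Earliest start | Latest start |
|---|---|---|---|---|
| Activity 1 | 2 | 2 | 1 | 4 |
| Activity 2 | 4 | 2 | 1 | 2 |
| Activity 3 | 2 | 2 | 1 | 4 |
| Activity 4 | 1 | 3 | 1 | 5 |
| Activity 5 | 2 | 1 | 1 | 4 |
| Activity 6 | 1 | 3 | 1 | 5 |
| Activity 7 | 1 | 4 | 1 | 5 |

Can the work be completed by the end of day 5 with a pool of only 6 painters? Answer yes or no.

Schedule Activity 1@1, Activity 2@1, Activity 3@1, Activity 4@3, Activity 5@3, Activity 6@4, Activity 7@5: d1:6  d2:6  d3:6  d4:6  d5:4 — peak 6 ≤ 6.

yes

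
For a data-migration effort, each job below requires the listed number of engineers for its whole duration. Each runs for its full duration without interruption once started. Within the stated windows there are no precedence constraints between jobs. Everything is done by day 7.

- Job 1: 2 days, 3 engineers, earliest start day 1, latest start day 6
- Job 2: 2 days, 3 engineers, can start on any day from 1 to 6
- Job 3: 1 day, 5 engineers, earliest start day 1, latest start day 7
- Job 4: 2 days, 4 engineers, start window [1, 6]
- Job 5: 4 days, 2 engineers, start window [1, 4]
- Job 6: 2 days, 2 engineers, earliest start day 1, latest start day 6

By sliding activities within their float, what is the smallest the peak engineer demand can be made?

Early-start (Job 1@1, Job 2@1, Job 3@1, Job 4@1, Job 5@1, Job 6@1) gives peak 19: d1:19  d2:14  d3:2  d4:2  d5:0  d6:0  d7:0.
Shift Job 3→3, Job 4→4, Job 5→4, Job 6→6.
Schedule Job 1@1, Job 2@1, Job 3@3, Job 4@4, Job 5@4, Job 6@6: d1:6  d2:6  d3:5  d4:6  d5:6  d6:4  d7:4 — peak 6.
Total engineer-days = 37 over 7 days ⇒ peak ≥ ⌈37/7⌉ = 6, so 6 is optimal.

6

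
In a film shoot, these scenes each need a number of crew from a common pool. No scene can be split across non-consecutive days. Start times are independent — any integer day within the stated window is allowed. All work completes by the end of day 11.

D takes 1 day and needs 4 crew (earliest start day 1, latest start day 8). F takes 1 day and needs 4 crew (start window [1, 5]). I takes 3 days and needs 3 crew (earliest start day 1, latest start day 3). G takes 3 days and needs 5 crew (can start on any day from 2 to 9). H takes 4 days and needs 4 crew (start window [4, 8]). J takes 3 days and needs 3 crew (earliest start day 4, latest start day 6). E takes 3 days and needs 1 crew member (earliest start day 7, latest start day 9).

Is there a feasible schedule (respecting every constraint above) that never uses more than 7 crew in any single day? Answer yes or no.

Schedule D@1, F@2, I@1, G@8, H@4, J@4, E@7: d1:7  d2:7  d3:3  d4:7  d5:7  d6:7  d7:5  d8:6  d9:6  d10:5  d11:0 — peak 7 ≤ 7.

yes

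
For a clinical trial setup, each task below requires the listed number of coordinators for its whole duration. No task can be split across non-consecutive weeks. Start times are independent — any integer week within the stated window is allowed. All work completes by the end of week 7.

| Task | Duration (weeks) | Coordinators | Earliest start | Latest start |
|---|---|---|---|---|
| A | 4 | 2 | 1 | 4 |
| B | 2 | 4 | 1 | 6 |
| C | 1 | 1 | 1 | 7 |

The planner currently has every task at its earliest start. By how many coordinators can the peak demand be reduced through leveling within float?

Early-start peak: w1:7  w2:6  w3:2  w4:2  w5:0  w6:0  w7:0 ⇒ 7.
Leveled (A@1, B@5, C@1): w1:3  w2:2  w3:2  w4:2  w5:4  w6:4  w7:0 ⇒ 4.
Reduction 7 − 4 = 3.

3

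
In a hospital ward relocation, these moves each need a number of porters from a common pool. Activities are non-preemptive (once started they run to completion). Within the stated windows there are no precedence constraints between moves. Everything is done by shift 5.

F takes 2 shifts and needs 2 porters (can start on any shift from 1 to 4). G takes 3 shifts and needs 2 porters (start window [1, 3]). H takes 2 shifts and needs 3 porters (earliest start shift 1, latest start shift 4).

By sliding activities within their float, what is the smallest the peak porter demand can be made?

4

Early-start (F@1, G@1, H@1) gives peak 7: s1:7  s2:7  s3:2  s4:0  s5:0.
Shift H→4.
Schedule F@1, G@1, H@4: s1:4  s2:4  s3:2  s4:3  s5:3 — peak 4.
Total porter-shifts = 16 over 5 shifts ⇒ peak ≥ ⌈16/5⌉ = 4, so 4 is optimal.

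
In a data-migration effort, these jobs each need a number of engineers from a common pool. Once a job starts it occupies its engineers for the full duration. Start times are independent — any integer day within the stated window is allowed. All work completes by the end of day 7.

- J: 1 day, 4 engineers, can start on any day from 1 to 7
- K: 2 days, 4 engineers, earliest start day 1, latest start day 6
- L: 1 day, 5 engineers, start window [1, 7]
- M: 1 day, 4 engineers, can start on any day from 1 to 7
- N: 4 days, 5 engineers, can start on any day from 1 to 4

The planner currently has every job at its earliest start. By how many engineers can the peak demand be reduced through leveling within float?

Early-start peak: d1:22  d2:9  d3:5  d4:5  d5:0  d6:0  d7:0 ⇒ 22.
Leveled (J@1, K@1, L@3, M@2, N@4): d1:8  d2:8  d3:5  d4:5  d5:5  d6:5  d7:5 ⇒ 8.
Reduction 22 − 8 = 14.

14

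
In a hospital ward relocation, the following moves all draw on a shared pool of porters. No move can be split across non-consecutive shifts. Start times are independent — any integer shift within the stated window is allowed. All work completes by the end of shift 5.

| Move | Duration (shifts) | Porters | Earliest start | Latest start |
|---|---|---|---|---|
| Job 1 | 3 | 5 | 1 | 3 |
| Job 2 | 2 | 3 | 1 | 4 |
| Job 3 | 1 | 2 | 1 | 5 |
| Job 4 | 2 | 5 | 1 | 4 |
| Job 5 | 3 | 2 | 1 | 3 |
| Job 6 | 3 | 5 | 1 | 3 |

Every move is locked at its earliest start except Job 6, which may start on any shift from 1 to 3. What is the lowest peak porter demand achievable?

Job 6@1: s1:22  s2:20  s3:12  s4:0  s5:0 → peak 22
Job 6@2: s1:17  s2:20  s3:12  s4:5  s5:0 → peak 20
Job 6@3: s1:17  s2:15  s3:12  s4:5  s5:5 → peak 17
Best is Job 6@3, peak 17.

17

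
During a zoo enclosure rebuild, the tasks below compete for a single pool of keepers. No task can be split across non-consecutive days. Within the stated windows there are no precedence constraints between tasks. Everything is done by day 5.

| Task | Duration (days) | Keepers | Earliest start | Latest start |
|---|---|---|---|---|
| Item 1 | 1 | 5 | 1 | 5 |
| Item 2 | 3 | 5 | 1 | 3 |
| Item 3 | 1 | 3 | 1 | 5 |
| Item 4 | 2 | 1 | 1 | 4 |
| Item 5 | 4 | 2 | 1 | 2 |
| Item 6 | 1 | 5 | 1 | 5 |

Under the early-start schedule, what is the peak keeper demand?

21

Early-start schedule: Item 1@1, Item 2@1, Item 3@1, Item 4@1, Item 5@1, Item 6@1.
Load per day: day 1: 21, day 2: 8, day 3: 7, day 4: 2, day 5: 0.
Peak is 21.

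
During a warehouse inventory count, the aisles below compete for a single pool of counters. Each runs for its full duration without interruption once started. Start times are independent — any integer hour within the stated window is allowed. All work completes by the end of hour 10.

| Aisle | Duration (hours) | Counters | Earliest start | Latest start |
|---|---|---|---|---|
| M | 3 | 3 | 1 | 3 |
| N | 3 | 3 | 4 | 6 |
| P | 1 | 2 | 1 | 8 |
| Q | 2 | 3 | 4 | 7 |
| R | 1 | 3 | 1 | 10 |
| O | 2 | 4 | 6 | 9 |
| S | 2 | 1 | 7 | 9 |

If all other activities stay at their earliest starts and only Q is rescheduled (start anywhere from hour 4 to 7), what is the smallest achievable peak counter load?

8

Q@4: h1:8  h2:3  h3:3  h4:6  h5:6  h6:7  h7:5  h8:1  h9:0  h10:0 → peak 8
Q@5: h1:8  h2:3  h3:3  h4:3  h5:6  h6:10  h7:5  h8:1  h9:0  h10:0 → peak 10
Q@6: h1:8  h2:3  h3:3  h4:3  h5:3  h6:10  h7:8  h8:1  h9:0  h10:0 → peak 10
Q@7: h1:8  h2:3  h3:3  h4:3  h5:3  h6:7  h7:8  h8:4  h9:0  h10:0 → peak 8
Best is Q@4, peak 8.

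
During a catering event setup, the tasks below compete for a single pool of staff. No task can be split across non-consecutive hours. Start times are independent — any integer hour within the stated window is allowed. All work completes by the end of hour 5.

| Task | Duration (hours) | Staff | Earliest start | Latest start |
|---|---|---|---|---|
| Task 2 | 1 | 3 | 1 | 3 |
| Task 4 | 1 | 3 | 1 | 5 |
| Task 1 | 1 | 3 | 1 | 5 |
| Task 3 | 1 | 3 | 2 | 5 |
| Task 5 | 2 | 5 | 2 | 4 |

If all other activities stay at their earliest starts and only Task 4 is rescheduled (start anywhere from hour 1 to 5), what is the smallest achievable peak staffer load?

8

Task 4@1: h1:9  h2:8  h3:5  h4:0  h5:0 → peak 9
Task 4@2: h1:6  h2:11  h3:5  h4:0  h5:0 → peak 11
Task 4@3: h1:6  h2:8  h3:8  h4:0  h5:0 → peak 8
Task 4@4: h1:6  h2:8  h3:5  h4:3  h5:0 → peak 8
Task 4@5: h1:6  h2:8  h3:5  h4:0  h5:3 → peak 8
Best is Task 4@3, peak 8.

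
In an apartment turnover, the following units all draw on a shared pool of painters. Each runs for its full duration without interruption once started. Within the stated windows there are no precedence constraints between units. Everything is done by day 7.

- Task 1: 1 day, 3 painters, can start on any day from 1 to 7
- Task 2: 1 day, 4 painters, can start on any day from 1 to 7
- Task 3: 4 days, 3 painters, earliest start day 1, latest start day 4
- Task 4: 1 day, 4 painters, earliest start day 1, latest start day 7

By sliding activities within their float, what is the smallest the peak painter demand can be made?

Early-start (Task 1@1, Task 2@1, Task 3@1, Task 4@1) gives peak 14: d1:14  d2:3  d3:3  d4:3  d5:0  d6:0  d7:0.
Shift Task 2→2, Task 3→3, Task 4→7.
Schedule Task 1@1, Task 2@2, Task 3@3, Task 4@7: d1:3  d2:4  d3:3  d4:3  d5:3  d6:3  d7:4 — peak 4.
Total painter-days = 23 over 7 days ⇒ peak ≥ ⌈23/7⌉ = 4, so 4 is optimal.

4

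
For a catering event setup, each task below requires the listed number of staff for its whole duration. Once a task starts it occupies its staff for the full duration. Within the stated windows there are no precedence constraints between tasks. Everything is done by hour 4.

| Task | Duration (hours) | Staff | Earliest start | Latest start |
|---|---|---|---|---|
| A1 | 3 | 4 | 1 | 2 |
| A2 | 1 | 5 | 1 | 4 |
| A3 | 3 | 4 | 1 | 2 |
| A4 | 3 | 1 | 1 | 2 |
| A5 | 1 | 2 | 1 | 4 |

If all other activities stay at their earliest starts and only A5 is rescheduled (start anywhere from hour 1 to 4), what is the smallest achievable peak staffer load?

14

A5@1: h1:16  h2:9  h3:9  h4:0 → peak 16
A5@2: h1:14  h2:11  h3:9  h4:0 → peak 14
A5@3: h1:14  h2:9  h3:11  h4:0 → peak 14
A5@4: h1:14  h2:9  h3:9  h4:2 → peak 14
Best is A5@2, peak 14.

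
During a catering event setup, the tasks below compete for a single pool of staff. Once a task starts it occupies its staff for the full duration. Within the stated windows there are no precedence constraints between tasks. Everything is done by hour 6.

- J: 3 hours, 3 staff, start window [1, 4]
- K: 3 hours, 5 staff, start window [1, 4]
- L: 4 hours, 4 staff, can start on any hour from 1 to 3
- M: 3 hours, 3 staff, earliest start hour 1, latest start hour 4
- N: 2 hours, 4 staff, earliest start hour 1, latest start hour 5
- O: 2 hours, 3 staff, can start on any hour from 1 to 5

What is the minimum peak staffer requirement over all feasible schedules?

12

Early-start (J@1, K@1, L@1, M@1, N@1, O@1) gives peak 22: h1:22  h2:22  h3:15  h4:4  h5:0  h6:0.
Shift M→4, N→4, O→5.
Schedule J@1, K@1, L@1, M@4, N@4, O@5: h1:12  h2:12  h3:12  h4:11  h5:10  h6:6 — peak 12.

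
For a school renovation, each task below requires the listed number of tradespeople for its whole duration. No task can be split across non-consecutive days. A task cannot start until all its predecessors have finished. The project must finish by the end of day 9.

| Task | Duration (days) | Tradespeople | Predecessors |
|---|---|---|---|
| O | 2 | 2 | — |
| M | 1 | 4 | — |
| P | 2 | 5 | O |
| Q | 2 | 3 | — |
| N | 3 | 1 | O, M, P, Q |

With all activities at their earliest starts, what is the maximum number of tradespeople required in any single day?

9

Early-start schedule: O@1, M@1, P@3, Q@1, N@5.
Load per day: day 1: 9, day 2: 5, day 3: 5, day 4: 5, day 5: 1, day 6: 1, day 7: 1, day 8: 0, day 9: 0.
Peak is 9.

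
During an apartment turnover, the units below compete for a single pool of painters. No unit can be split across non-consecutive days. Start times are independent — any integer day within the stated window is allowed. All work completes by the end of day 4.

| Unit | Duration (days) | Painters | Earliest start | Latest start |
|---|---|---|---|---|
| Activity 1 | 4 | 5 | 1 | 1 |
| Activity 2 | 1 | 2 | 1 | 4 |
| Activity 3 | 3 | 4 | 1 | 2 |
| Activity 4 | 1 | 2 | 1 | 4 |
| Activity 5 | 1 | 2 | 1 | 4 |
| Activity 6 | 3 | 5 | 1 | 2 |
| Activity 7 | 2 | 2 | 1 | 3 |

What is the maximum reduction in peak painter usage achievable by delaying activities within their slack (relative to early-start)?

6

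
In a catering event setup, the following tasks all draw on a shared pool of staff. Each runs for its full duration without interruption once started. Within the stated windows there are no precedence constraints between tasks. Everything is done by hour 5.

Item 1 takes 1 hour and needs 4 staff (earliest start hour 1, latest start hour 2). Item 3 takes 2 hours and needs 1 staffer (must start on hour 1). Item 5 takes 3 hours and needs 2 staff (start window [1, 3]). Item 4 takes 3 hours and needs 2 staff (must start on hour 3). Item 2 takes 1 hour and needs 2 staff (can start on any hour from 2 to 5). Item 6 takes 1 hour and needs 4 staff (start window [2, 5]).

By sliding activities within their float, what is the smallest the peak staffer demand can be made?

6

Early-start (Item 1@1, Item 3@1, Item 5@1, Item 4@3, Item 2@2, Item 6@2) gives peak 9: h1:7  h2:9  h3:4  h4:2  h5:2.
Shift Item 5→2, Item 6→5.
Schedule Item 1@1, Item 3@1, Item 5@2, Item 4@3, Item 2@2, Item 6@5: h1:5  h2:5  h3:4  h4:4  h5:6 — peak 6.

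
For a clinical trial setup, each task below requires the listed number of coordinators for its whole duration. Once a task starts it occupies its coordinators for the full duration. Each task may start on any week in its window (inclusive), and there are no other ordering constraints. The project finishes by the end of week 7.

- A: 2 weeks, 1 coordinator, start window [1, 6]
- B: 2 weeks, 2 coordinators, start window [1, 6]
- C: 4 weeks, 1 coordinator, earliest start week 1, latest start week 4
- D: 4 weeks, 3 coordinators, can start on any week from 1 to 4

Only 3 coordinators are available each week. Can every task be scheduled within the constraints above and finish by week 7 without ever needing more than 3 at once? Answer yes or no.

no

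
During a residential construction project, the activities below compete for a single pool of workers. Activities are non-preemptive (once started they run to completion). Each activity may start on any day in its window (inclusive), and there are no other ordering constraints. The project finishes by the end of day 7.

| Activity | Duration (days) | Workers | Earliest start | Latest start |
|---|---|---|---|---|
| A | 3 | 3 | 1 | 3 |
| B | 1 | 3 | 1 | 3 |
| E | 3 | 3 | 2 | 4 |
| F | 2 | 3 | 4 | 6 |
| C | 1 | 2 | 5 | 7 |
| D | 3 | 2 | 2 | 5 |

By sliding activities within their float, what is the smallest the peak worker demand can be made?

Early-start (A@1, B@1, E@2, F@4, C@5, D@2) gives peak 8: d1:6  d2:8  d3:8  d4:8  d5:5  d6:0  d7:0.
Shift C→6, D→5.
Schedule A@1, B@1, E@2, F@4, C@6, D@5: d1:6  d2:6  d3:6  d4:6  d5:5  d6:4  d7:2 — peak 6.

6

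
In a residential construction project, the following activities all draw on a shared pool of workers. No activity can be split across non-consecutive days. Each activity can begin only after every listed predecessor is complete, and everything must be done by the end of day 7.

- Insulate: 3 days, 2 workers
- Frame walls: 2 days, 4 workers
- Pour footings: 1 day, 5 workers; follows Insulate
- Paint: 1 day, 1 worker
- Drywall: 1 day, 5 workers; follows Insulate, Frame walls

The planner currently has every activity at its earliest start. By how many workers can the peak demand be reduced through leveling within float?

5

Early-start peak: d1:7  d2:6  d3:2  d4:10  d5:0  d6:0  d7:0 ⇒ 10.
Leveled (Insulate@1, Frame walls@4, Pour footings@6, Paint@1, Drywall@7): d1:3  d2:2  d3:2  d4:4  d5:4  d6:5  d7:5 ⇒ 5.
Reduction 10 − 5 = 5.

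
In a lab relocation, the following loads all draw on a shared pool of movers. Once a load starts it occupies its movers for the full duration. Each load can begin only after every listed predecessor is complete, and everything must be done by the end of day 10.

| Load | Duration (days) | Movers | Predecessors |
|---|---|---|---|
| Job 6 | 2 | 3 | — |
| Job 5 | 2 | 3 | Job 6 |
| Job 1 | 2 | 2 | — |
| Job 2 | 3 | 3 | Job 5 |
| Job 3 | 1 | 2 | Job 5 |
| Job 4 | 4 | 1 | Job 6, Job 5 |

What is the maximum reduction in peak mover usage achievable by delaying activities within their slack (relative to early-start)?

2

Early-start peak: d1:5  d2:5  d3:3  d4:3  d5:6  d6:4  d7:4  d8:1  d9:0  d10:0 ⇒ 6.
Leveled (Job 6@1, Job 5@3, Job 1@5, Job 2@7, Job 3@5, Job 4@6): d1:3  d2:3  d3:3  d4:3  d5:4  d6:3  d7:4  d8:4  d9:4  d10:0 ⇒ 4.
Reduction 6 − 4 = 2.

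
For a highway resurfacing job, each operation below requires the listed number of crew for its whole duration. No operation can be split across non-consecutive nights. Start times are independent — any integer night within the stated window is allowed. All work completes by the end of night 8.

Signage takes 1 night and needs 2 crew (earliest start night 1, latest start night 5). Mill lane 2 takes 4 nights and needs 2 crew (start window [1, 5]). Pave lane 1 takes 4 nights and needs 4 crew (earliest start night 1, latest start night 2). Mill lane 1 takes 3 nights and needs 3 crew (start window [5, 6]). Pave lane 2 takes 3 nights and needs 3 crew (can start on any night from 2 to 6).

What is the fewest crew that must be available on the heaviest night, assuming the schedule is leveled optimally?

6

Early-start (Signage@1, Mill lane 2@1, Pave lane 1@1, Mill lane 1@5, Pave lane 2@2) gives peak 9: n1:8  n2:9  n3:9  n4:9  n5:3  n6:3  n7:3  n8:0.
Shift Pave lane 1→2, Mill lane 1→6, Pave lane 2→6.
Schedule Signage@1, Mill lane 2@1, Pave lane 1@2, Mill lane 1@6, Pave lane 2@6: n1:4  n2:6  n3:6  n4:6  n5:4  n6:6  n7:6  n8:6 — peak 6.
Total crew member-nights = 44 over 8 nights ⇒ peak ≥ ⌈44/8⌉ = 6, so 6 is optimal.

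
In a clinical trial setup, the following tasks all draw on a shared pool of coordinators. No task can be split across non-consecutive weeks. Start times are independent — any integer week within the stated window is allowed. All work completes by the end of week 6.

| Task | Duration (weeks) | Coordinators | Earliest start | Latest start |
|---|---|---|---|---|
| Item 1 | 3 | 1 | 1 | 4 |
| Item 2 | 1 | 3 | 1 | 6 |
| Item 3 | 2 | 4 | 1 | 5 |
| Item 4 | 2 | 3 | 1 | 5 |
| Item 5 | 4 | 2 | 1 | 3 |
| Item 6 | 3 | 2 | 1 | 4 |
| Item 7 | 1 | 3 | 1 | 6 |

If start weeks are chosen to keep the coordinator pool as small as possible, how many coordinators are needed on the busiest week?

Early-start (Item 1@1, Item 2@1, Item 3@1, Item 4@1, Item 5@1, Item 6@1, Item 7@1) gives peak 18: w1:18  w2:12  w3:5  w4:2  w5:0  w6:0.
Shift Item 3→2, Item 4→4, Item 6→4, Item 7→6.
Schedule Item 1@1, Item 2@1, Item 3@2, Item 4@4, Item 5@1, Item 6@4, Item 7@6: w1:6  w2:7  w3:7  w4:7  w5:5  w6:5 — peak 7.
Total coordinator-weeks = 37 over 6 weeks ⇒ peak ≥ ⌈37/6⌉ = 7, so 7 is optimal.

7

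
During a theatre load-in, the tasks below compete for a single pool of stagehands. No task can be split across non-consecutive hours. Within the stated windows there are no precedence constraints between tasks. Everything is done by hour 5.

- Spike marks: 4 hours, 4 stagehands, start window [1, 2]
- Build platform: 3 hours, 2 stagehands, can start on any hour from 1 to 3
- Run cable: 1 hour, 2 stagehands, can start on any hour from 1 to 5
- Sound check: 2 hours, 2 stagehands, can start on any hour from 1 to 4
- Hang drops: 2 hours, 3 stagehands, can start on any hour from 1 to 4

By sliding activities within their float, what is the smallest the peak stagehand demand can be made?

8

Early-start (Spike marks@1, Build platform@1, Run cable@1, Sound check@1, Hang drops@1) gives peak 13: h1:13  h2:11  h3:6  h4:4  h5:0.
Shift Sound check→2, Hang drops→4.
Schedule Spike marks@1, Build platform@1, Run cable@1, Sound check@2, Hang drops@4: h1:8  h2:8  h3:8  h4:7  h5:3 — peak 8.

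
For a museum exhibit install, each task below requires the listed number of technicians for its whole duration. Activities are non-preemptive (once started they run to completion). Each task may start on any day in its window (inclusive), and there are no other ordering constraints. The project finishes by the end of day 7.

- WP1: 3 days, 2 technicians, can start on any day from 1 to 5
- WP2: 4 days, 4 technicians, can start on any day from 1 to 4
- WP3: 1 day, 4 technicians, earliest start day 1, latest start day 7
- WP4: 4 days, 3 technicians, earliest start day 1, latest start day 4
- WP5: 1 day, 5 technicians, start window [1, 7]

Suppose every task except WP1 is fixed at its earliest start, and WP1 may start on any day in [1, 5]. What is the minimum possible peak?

16

WP1@1: d1:18  d2:9  d3:9  d4:7  d5:0  d6:0  d7:0 → peak 18
WP1@2: d1:16  d2:9  d3:9  d4:9  d5:0  d6:0  d7:0 → peak 16
WP1@3: d1:16  d2:7  d3:9  d4:9  d5:2  d6:0  d7:0 → peak 16
WP1@4: d1:16  d2:7  d3:7  d4:9  d5:2  d6:2  d7:0 → peak 16
WP1@5: d1:16  d2:7  d3:7  d4:7  d5:2  d6:2  d7:2 → peak 16
Best is WP1@2, peak 16.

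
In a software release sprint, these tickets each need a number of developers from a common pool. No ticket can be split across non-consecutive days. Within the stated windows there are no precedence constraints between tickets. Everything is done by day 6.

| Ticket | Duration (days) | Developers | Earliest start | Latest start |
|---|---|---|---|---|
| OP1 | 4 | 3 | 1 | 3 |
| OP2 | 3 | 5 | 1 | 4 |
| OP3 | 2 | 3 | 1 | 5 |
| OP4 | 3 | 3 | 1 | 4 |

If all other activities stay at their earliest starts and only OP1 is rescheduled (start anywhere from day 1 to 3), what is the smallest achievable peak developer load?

11

OP1@1: d1:14  d2:14  d3:11  d4:3  d5:0  d6:0 → peak 14
OP1@2: d1:11  d2:14  d3:11  d4:3  d5:3  d6:0 → peak 14
OP1@3: d1:11  d2:11  d3:11  d4:3  d5:3  d6:3 → peak 11
Best is OP1@3, peak 11.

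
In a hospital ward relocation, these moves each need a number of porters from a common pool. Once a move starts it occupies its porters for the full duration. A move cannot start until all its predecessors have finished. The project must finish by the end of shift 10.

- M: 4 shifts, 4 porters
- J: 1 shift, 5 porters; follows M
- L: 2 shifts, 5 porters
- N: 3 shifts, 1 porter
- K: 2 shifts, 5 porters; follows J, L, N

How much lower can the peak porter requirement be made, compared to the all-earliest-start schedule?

5

Early-start peak: s1:10  s2:10  s3:5  s4:4  s5:5  s6:5  s7:5  s8:0  s9:0  s10:0 ⇒ 10.
Leveled (M@1, J@5, L@6, N@1, K@8): s1:5  s2:5  s3:5  s4:4  s5:5  s6:5  s7:5  s8:5  s9:5  s10:0 ⇒ 5.
Reduction 10 − 5 = 5.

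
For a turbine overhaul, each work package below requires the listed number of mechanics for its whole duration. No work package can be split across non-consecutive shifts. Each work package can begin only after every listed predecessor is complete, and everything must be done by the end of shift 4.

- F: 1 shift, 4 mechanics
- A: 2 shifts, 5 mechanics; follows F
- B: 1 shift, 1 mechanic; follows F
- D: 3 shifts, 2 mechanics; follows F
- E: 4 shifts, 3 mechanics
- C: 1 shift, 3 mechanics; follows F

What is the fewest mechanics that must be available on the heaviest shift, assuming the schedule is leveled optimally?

10

Early-start (F@1, A@2, B@2, D@2, E@1, C@2) gives peak 14: s1:7  s2:14  s3:10  s4:5.
Shift B→4, C→4.
Schedule F@1, A@2, B@4, D@2, E@1, C@4: s1:7  s2:10  s3:10  s4:9 — peak 10.
No arrangement of the 18 feasible schedules does better.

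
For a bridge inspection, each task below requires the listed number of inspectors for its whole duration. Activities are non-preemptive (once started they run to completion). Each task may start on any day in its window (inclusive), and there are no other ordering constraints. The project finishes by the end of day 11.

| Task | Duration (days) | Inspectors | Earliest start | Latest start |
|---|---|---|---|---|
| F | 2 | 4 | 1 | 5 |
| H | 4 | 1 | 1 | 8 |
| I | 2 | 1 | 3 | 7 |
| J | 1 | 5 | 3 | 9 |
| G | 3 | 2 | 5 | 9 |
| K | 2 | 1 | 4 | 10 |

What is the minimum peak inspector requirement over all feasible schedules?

5

Early-start (F@1, H@1, I@3, J@3, G@5, K@4) gives peak 7: d1:5  d2:5  d3:7  d4:3  d5:3  d6:2  d7:2  d8:0  d9:0  d10:0  d11:0.
Shift J→5, G→6, K→6.
Schedule F@1, H@1, I@3, J@5, G@6, K@6: d1:5  d2:5  d3:2  d4:2  d5:5  d6:3  d7:3  d8:2  d9:0  d10:0  d11:0 — peak 5.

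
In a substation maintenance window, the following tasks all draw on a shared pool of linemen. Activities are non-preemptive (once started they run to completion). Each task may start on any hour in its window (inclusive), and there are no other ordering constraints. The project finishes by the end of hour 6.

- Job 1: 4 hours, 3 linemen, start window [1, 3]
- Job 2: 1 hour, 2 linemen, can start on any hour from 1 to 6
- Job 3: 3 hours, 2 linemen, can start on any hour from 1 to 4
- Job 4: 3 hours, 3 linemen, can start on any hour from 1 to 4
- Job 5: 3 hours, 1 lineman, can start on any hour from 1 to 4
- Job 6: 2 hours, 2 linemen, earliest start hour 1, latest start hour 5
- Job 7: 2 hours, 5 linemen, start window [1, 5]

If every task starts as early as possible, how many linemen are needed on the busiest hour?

18

Early-start schedule: Job 1@1, Job 2@1, Job 3@1, Job 4@1, Job 5@1, Job 6@1, Job 7@1.
Load per hour: hour 1: 18, hour 2: 16, hour 3: 9, hour 4: 3, hour 5: 0, hour 6: 0.
Peak is 18.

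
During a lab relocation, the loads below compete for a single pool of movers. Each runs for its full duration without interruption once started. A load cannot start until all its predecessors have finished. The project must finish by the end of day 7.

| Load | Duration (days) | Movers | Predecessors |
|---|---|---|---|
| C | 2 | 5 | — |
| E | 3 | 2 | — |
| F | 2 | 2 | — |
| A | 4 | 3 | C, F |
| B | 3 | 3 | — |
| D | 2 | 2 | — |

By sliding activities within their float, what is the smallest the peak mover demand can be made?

8

Early-start (C@1, E@1, F@1, A@3, B@1, D@1) gives peak 14: d1:14  d2:14  d3:8  d4:3  d5:3  d6:3  d7:0.
Shift E→3, B→3, D→6.
Schedule C@1, E@3, F@1, A@3, B@3, D@6: d1:7  d2:7  d3:8  d4:8  d5:8  d6:5  d7:2 — peak 8.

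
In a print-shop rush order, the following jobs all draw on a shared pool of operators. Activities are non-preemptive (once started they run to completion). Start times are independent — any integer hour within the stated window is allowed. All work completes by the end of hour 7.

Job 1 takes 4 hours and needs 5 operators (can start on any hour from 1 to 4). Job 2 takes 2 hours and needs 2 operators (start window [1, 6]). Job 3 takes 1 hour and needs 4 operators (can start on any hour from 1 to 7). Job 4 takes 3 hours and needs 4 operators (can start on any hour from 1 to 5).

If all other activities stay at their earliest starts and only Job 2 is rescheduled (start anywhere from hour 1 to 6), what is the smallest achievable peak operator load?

13

Job 2@1: h1:15  h2:11  h3:9  h4:5  h5:0  h6:0  h7:0 → peak 15
Job 2@2: h1:13  h2:11  h3:11  h4:5  h5:0  h6:0  h7:0 → peak 13
Job 2@3: h1:13  h2:9  h3:11  h4:7  h5:0  h6:0  h7:0 → peak 13
Job 2@4: h1:13  h2:9  h3:9  h4:7  h5:2  h6:0  h7:0 → peak 13
Job 2@5: h1:13  h2:9  h3:9  h4:5  h5:2  h6:2  h7:0 → peak 13
Job 2@6: h1:13  h2:9  h3:9  h4:5  h5:0  h6:2  h7:2 → peak 13
Best is Job 2@2, peak 13.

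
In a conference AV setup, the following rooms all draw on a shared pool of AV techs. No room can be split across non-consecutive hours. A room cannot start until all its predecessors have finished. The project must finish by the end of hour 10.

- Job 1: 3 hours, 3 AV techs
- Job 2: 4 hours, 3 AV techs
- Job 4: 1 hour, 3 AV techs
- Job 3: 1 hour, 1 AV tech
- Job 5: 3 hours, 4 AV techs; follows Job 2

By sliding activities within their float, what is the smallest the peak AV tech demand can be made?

Early-start (Job 1@1, Job 2@1, Job 4@1, Job 3@1, Job 5@5) gives peak 10: h1:10  h2:6  h3:6  h4:3  h5:4  h6:4  h7:4  h8:0  h9:0  h10:0.
Shift Job 4→4, Job 3→5.
Schedule Job 1@1, Job 2@1, Job 4@4, Job 3@5, Job 5@5: h1:6  h2:6  h3:6  h4:6  h5:5  h6:4  h7:4  h8:0  h9:0  h10:0 — peak 6.

6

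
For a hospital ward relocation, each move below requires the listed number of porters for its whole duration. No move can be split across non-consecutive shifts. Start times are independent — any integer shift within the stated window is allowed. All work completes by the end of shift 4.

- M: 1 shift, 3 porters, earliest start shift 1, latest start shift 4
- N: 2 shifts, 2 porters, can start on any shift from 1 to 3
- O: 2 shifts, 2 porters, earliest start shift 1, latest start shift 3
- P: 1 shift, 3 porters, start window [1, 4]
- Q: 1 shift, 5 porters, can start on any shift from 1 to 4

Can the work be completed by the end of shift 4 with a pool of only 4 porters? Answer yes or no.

no

Total porter-shifts = 19; over 4 shifts the average is 19/4 > 4, so some shift must exceed 4.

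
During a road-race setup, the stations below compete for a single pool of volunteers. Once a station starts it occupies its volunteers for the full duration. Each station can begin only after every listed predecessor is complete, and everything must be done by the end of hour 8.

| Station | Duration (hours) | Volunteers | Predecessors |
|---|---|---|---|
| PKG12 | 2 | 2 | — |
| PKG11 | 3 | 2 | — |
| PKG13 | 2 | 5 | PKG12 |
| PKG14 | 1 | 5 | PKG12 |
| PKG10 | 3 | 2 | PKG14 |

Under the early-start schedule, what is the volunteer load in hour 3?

At early start, hour 3 has: PKG11, PKG13, PKG14.
Demand: 2 + 5 + 5 = 12.

12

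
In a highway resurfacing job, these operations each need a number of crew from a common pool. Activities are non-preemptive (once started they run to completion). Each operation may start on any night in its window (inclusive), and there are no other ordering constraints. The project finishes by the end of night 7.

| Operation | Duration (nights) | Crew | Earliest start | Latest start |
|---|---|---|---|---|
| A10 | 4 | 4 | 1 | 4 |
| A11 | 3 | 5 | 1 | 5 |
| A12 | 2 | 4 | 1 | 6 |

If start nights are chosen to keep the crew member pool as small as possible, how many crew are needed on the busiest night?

8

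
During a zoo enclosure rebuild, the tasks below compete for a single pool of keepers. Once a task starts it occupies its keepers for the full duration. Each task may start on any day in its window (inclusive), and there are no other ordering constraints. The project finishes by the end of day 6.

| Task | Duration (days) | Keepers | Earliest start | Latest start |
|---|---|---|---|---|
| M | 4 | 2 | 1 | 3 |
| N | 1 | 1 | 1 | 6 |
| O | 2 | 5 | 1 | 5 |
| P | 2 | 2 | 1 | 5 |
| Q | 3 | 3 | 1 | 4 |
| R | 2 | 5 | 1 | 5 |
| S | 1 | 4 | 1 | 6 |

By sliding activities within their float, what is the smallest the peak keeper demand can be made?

8

Early-start (M@1, N@1, O@1, P@1, Q@1, R@1, S@1) gives peak 22: d1:22  d2:17  d3:5  d4:2  d5:0  d6:0.
Shift P→3, Q→4, R→5, S→3.
Schedule M@1, N@1, O@1, P@3, Q@4, R@5, S@3: d1:8  d2:7  d3:8  d4:7  d5:8  d6:8 — peak 8.
Total keeper-days = 46 over 6 days ⇒ peak ≥ ⌈46/6⌉ = 8, so 8 is optimal.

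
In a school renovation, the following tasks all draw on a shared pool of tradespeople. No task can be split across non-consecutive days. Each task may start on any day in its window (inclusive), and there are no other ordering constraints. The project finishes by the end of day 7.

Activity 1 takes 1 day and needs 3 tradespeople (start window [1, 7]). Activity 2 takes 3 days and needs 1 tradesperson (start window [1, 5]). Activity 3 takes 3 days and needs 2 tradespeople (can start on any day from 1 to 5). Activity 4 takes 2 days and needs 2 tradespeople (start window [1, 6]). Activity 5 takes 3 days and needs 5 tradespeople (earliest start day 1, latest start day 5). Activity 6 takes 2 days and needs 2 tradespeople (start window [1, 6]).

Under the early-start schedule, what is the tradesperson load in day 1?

At early start, day 1 has: Activity 1, Activity 2, Activity 3, Activity 4, Activity 5, Activity 6.
Demand: 3 + 1 + 2 + 2 + 5 + 2 = 15.

15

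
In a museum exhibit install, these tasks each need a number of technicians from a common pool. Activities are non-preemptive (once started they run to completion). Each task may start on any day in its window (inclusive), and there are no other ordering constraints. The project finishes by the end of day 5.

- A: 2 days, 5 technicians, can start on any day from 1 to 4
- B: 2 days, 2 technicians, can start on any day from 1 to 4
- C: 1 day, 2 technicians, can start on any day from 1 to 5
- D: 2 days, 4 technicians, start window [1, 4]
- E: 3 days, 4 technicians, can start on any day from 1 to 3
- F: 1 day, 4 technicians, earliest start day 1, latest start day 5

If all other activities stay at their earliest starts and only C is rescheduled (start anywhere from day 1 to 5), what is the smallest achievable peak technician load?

19

C@1: d1:21  d2:15  d3:4  d4:0  d5:0 → peak 21
C@2: d1:19  d2:17  d3:4  d4:0  d5:0 → peak 19
C@3: d1:19  d2:15  d3:6  d4:0  d5:0 → peak 19
C@4: d1:19  d2:15  d3:4  d4:2  d5:0 → peak 19
C@5: d1:19  d2:15  d3:4  d4:0  d5:2 → peak 19
Best is C@2, peak 19.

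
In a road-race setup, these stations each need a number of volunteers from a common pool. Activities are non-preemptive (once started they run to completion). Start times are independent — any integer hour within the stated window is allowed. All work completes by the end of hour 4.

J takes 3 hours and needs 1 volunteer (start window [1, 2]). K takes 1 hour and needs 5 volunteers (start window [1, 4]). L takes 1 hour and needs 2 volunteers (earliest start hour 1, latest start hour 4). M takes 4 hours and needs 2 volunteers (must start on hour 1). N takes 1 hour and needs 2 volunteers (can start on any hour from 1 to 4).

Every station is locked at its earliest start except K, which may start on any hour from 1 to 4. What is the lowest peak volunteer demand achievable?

K@1: h1:12  h2:3  h3:3  h4:2 → peak 12
K@2: h1:7  h2:8  h3:3  h4:2 → peak 8
K@3: h1:7  h2:3  h3:8  h4:2 → peak 8
K@4: h1:7  h2:3  h3:3  h4:7 → peak 7
Best is K@4, peak 7.

7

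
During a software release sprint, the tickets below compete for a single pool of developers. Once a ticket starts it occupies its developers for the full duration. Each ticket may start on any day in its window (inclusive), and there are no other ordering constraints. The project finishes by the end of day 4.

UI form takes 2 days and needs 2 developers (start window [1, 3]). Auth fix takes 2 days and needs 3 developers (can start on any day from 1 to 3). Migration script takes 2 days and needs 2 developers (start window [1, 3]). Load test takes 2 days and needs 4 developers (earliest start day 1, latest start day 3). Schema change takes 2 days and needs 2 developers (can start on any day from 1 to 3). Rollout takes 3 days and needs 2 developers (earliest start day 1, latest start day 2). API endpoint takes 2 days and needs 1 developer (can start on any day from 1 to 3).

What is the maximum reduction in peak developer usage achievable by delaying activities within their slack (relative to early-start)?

7

Early-start peak: d1:16  d2:16  d3:2  d4:0 ⇒ 16.
Leveled (UI form@1, Auth fix@1, Migration script@1, Load test@3, Schema change@3, Rollout@1, API endpoint@3): d1:9  d2:9  d3:9  d4:7 ⇒ 9.
Reduction 16 − 9 = 7.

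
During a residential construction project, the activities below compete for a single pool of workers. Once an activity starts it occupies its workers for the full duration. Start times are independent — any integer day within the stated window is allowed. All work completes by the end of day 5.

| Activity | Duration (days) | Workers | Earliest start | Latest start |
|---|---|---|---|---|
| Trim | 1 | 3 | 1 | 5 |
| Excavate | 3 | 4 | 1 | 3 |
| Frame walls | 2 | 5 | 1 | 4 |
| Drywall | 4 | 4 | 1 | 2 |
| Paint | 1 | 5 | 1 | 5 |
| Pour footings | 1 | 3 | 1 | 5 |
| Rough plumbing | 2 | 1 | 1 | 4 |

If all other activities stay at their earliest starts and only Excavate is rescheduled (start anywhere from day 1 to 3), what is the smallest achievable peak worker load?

Excavate@1: d1:25  d2:14  d3:8  d4:4  d5:0 → peak 25
Excavate@2: d1:21  d2:14  d3:8  d4:8  d5:0 → peak 21
Excavate@3: d1:21  d2:10  d3:8  d4:8  d5:4 → peak 21
Best is Excavate@2, peak 21.

21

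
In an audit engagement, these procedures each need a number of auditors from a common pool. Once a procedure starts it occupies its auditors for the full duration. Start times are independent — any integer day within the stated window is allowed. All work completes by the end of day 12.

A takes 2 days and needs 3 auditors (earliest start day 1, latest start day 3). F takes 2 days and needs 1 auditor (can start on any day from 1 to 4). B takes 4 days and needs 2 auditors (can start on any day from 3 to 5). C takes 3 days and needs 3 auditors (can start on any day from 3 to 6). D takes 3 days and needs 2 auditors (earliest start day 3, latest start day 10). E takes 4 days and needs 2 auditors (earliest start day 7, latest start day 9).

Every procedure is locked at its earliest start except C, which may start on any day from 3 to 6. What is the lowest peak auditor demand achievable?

5

C@3: d1:4  d2:4  d3:7  d4:7  d5:7  d6:2  d7:2  d8:2  d9:2  d10:2  d11:0  d12:0 → peak 7
C@4: d1:4  d2:4  d3:4  d4:7  d5:7  d6:5  d7:2  d8:2  d9:2  d10:2  d11:0  d12:0 → peak 7
C@5: d1:4  d2:4  d3:4  d4:4  d5:7  d6:5  d7:5  d8:2  d9:2  d10:2  d11:0  d12:0 → peak 7
C@6: d1:4  d2:4  d3:4  d4:4  d5:4  d6:5  d7:5  d8:5  d9:2  d10:2  d11:0  d12:0 → peak 5
Best is C@6, peak 5.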